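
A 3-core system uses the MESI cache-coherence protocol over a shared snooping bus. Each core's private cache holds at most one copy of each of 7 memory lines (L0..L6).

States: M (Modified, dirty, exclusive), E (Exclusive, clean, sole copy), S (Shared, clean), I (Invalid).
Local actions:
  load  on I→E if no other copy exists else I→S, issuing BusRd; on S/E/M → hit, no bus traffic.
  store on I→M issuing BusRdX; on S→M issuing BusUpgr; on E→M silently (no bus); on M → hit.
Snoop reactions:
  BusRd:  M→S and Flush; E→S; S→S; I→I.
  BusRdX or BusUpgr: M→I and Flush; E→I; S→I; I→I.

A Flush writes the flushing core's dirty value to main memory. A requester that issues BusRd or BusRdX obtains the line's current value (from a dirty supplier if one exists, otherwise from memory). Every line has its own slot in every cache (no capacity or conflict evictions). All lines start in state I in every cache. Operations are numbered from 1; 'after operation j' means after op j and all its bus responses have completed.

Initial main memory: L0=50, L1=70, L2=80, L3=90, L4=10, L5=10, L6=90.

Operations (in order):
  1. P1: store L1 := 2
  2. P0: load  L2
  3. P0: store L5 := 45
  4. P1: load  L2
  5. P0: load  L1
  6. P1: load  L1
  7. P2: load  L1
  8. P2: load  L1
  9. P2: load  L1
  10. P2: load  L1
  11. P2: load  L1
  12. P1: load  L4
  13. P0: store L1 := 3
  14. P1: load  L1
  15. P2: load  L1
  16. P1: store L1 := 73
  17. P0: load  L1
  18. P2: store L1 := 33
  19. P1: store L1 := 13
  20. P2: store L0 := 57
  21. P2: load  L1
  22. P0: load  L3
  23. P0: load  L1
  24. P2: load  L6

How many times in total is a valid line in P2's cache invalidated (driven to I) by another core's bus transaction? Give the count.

invalidations = 3

1. P1: store L1 := 2  bus=[BusRdX]  L1: P0=I P1=M P2=I  mem[L1]=70
2. P0: load  L2  bus=[BusRd]  L2: P0=E P1=I P2=I  mem[L2]=80
3. P0: store L5 := 45  bus=[BusRdX]  L5: P0=M P1=I P2=I  mem[L5]=10
4. P1: load  L2  bus=[BusRd]  L2: P0=S P1=S P2=I  mem[L2]=80
5. P0: load  L1  bus=[BusRd,Flush]  L1: P0=S P1=S P2=I  mem[L1]=2
6. P1: load  L1  bus=[-]  L1: P0=S P1=S P2=I  mem[L1]=2
7. P2: load  L1  bus=[BusRd]  L1: P0=S P1=S P2=S  mem[L1]=2
8. P2: load  L1  bus=[-]  L1: P0=S P1=S P2=S  mem[L1]=2
9. P2: load  L1  bus=[-]  L1: P0=S P1=S P2=S  mem[L1]=2
10. P2: load  L1  bus=[-]  L1: P0=S P1=S P2=S  mem[L1]=2
11. P2: load  L1  bus=[-]  L1: P0=S P1=S P2=S  mem[L1]=2
12. P1: load  L4  bus=[BusRd]  L4: P0=I P1=E P2=I  mem[L4]=10
13. P0: store L1 := 3  bus=[BusUpgr]  L1: P0=M P1=I P2=I  mem[L1]=2
14. P1: load  L1  bus=[BusRd,Flush]  L1: P0=S P1=S P2=I  mem[L1]=3
15. P2: load  L1  bus=[BusRd]  L1: P0=S P1=S P2=S  mem[L1]=3
16. P1: store L1 := 73  bus=[BusUpgr]  L1: P0=I P1=M P2=I  mem[L1]=3
17. P0: load  L1  bus=[BusRd,Flush]  L1: P0=S P1=S P2=I  mem[L1]=73
18. P2: store L1 := 33  bus=[BusRdX]  L1: P0=I P1=I P2=M  mem[L1]=73
19. P1: store L1 := 13  bus=[BusRdX,Flush]  L1: P0=I P1=M P2=I  mem[L1]=33
20. P2: store L0 := 57  bus=[BusRdX]  L0: P0=I P1=I P2=M  mem[L0]=50
21. P2: load  L1  bus=[BusRd,Flush]  L1: P0=I P1=S P2=S  mem[L1]=13
22. P0: load  L3  bus=[BusRd]  L3: P0=E P1=I P2=I  mem[L3]=90
23. P0: load  L1  bus=[BusRd]  L1: P0=S P1=S P2=S  mem[L1]=13
24. P2: load  L6  bus=[BusRd]  L6: P0=I P1=I P2=E  mem[L6]=90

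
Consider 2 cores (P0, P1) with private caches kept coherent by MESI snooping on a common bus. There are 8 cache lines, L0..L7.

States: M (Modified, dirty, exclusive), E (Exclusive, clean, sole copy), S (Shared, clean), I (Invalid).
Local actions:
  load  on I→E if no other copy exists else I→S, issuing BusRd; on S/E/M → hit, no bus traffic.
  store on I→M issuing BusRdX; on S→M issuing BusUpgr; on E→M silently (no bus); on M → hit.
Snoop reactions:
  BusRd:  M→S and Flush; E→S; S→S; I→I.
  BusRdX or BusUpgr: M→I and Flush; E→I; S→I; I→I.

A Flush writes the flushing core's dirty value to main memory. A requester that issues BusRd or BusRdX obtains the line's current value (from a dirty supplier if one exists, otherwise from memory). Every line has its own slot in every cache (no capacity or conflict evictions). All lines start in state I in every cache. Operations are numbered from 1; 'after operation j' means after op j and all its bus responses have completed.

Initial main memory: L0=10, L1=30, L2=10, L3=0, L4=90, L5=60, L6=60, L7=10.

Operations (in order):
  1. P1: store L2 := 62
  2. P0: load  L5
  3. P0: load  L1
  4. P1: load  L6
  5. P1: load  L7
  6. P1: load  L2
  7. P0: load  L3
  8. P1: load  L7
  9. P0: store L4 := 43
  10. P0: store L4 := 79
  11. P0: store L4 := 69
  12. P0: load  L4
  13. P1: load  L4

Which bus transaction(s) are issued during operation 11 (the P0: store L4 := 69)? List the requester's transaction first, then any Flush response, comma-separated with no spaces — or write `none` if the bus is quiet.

step 1: P1: store L2 := 62  ⟶  IM  (L2)  txn=BusRdX  M[L2]=10
step 2: P0: load  L5  ⟶  EI  (L5)  txn=BusRd  M[L5]=60
step 3: P0: load  L1  ⟶  EI  (L1)  txn=BusRd  M[L1]=30
step 4: P1: load  L6  ⟶  IE  (L6)  txn=BusRd  M[L6]=60
step 5: P1: load  L7  ⟶  IE  (L7)  txn=BusRd  M[L7]=10
step 6: P1: load  L2  ⟶  IM  (L2)  txn=∅  M[L2]=10
step 7: P0: load  L3  ⟶  EI  (L3)  txn=BusRd  M[L3]=0
step 8: P1: load  L7  ⟶  IE  (L7)  txn=∅  M[L7]=10
step 9: P0: store L4 := 43  ⟶  MI  (L4)  txn=BusRdX  M[L4]=90
step 10: P0: store L4 := 79  ⟶  MI  (L4)  txn=∅  M[L4]=90
step 11: P0: store L4 := 69  ⟶  MI  (L4)  txn=∅  M[L4]=90
step 12: P0: load  L4  ⟶  MI  (L4)  txn=∅  M[L4]=90
step 13: P1: load  L4  ⟶  SS  (L4)  txn=BusRd+Flush  M[L4]=69

bus = none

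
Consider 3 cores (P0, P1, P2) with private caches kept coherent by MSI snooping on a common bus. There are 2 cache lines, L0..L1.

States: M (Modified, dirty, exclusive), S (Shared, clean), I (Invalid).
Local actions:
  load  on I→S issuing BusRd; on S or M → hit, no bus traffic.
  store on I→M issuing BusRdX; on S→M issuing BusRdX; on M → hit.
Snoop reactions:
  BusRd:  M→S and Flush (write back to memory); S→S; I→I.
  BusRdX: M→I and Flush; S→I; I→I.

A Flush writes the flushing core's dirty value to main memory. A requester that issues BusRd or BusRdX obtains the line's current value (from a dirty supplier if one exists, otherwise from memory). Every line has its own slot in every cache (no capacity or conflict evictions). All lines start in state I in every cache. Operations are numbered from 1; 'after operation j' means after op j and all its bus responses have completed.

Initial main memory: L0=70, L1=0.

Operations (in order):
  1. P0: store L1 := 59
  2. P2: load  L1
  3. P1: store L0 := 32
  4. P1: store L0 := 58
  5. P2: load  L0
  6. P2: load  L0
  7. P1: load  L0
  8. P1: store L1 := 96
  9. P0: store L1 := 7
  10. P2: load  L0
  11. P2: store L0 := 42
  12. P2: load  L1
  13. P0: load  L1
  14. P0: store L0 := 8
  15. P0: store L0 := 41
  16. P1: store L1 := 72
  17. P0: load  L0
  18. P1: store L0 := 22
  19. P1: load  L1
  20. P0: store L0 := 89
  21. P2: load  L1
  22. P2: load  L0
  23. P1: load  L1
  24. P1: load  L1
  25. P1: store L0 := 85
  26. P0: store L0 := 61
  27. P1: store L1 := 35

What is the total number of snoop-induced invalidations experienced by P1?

invalidations = 4

  op1 P0: store L1 := 59 → M/I/I on L1; bus BusRdX; mem=0
  op2 P2: load  L1 → S/I/S on L1; bus BusRd Flush; mem=59
  op3 P1: store L0 := 32 → I/M/I on L0; bus BusRdX; mem=70
  op4 P1: store L0 := 58 → I/M/I on L0; bus (none); mem=70
  op5 P2: load  L0 → I/S/S on L0; bus BusRd Flush; mem=58
  op6 P2: load  L0 → I/S/S on L0; bus (none); mem=58
  op7 P1: load  L0 → I/S/S on L0; bus (none); mem=58
  op8 P1: store L1 := 96 → I/M/I on L1; bus BusRdX; mem=59
  op9 P0: store L1 := 7 → M/I/I on L1; bus BusRdX Flush; mem=96
  op10 P2: load  L0 → I/S/S on L0; bus (none); mem=58
  op11 P2: store L0 := 42 → I/I/M on L0; bus BusRdX; mem=58
  op12 P2: load  L1 → S/I/S on L1; bus BusRd Flush; mem=7
  op13 P0: load  L1 → S/I/S on L1; bus (none); mem=7
  op14 P0: store L0 := 8 → M/I/I on L0; bus BusRdX Flush; mem=42
  op15 P0: store L0 := 41 → M/I/I on L0; bus (none); mem=42
  op16 P1: store L1 := 72 → I/M/I on L1; bus BusRdX; mem=7
  op17 P0: load  L0 → M/I/I on L0; bus (none); mem=42
  op18 P1: store L0 := 22 → I/M/I on L0; bus BusRdX Flush; mem=41
  op19 P1: load  L1 → I/M/I on L1; bus (none); mem=7
  op20 P0: store L0 := 89 → M/I/I on L0; bus BusRdX Flush; mem=22
  op21 P2: load  L1 → I/S/S on L1; bus BusRd Flush; mem=72
  op22 P2: load  L0 → S/I/S on L0; bus BusRd Flush; mem=89
  op23 P1: load  L1 → I/S/S on L1; bus (none); mem=72
  op24 P1: load  L1 → I/S/S on L1; bus (none); mem=72
  op25 P1: store L0 := 85 → I/M/I on L0; bus BusRdX; mem=89
  op26 P0: store L0 := 61 → M/I/I on L0; bus BusRdX Flush; mem=85
  op27 P1: store L1 := 35 → I/M/I on L1; bus BusRdX; mem=72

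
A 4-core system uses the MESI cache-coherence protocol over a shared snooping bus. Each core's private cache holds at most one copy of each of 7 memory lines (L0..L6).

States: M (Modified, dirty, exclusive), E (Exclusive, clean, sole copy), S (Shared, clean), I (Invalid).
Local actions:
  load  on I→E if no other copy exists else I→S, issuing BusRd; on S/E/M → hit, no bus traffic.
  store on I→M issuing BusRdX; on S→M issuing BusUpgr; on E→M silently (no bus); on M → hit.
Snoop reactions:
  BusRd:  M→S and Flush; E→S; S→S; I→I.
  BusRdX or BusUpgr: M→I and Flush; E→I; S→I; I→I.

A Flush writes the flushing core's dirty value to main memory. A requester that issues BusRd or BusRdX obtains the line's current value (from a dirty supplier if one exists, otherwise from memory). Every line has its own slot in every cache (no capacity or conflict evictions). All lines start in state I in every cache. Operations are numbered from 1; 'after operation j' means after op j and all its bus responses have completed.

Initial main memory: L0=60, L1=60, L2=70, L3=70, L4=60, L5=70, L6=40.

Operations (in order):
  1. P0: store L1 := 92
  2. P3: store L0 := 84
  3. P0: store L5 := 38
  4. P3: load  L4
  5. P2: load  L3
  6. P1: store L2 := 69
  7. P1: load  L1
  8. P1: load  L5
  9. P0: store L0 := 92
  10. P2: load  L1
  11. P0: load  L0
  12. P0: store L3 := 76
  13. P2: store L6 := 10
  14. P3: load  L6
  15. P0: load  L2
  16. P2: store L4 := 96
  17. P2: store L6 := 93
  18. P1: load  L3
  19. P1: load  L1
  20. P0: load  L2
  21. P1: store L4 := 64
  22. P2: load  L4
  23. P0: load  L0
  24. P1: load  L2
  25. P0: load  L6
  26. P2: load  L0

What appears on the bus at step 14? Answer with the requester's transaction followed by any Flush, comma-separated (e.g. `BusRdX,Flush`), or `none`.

bus = BusRd,Flush

step 1: P0: store L1 := 92  ⟶  MIII  (L1)  txn=BusRdX  M[L1]=60
step 2: P3: store L0 := 84  ⟶  IIIM  (L0)  txn=BusRdX  M[L0]=60
step 3: P0: store L5 := 38  ⟶  MIII  (L5)  txn=BusRdX  M[L5]=70
step 4: P3: load  L4  ⟶  IIIE  (L4)  txn=BusRd  M[L4]=60
step 5: P2: load  L3  ⟶  IIEI  (L3)  txn=BusRd  M[L3]=70
step 6: P1: store L2 := 69  ⟶  IMII  (L2)  txn=BusRdX  M[L2]=70
step 7: P1: load  L1  ⟶  SSII  (L1)  txn=BusRd+Flush  M[L1]=92
step 8: P1: load  L5  ⟶  SSII  (L5)  txn=BusRd+Flush  M[L5]=38
step 9: P0: store L0 := 92  ⟶  MIII  (L0)  txn=BusRdX+Flush  M[L0]=84
step 10: P2: load  L1  ⟶  SSSI  (L1)  txn=BusRd  M[L1]=92
step 11: P0: load  L0  ⟶  MIII  (L0)  txn=∅  M[L0]=84
step 12: P0: store L3 := 76  ⟶  MIII  (L3)  txn=BusRdX  M[L3]=70
step 13: P2: store L6 := 10  ⟶  IIMI  (L6)  txn=BusRdX  M[L6]=40
step 14: P3: load  L6  ⟶  IISS  (L6)  txn=BusRd+Flush  M[L6]=10
step 15: P0: load  L2  ⟶  SSII  (L2)  txn=BusRd+Flush  M[L2]=69
step 16: P2: store L4 := 96  ⟶  IIMI  (L4)  txn=BusRdX  M[L4]=60
step 17: P2: store L6 := 93  ⟶  IIMI  (L6)  txn=BusUpgr  M[L6]=10
step 18: P1: load  L3  ⟶  SSII  (L3)  txn=BusRd+Flush  M[L3]=76
step 19: P1: load  L1  ⟶  SSSI  (L1)  txn=∅  M[L1]=92
step 20: P0: load  L2  ⟶  SSII  (L2)  txn=∅  M[L2]=69
step 21: P1: store L4 := 64  ⟶  IMII  (L4)  txn=BusRdX+Flush  M[L4]=96
step 22: P2: load  L4  ⟶  ISSI  (L4)  txn=BusRd+Flush  M[L4]=64
step 23: P0: load  L0  ⟶  MIII  (L0)  txn=∅  M[L0]=84
step 24: P1: load  L2  ⟶  SSII  (L2)  txn=∅  M[L2]=69
step 25: P0: load  L6  ⟶  SISI  (L6)  txn=BusRd+Flush  M[L6]=93
step 26: P2: load  L0  ⟶  SISI  (L0)  txn=BusRd+Flush  M[L0]=92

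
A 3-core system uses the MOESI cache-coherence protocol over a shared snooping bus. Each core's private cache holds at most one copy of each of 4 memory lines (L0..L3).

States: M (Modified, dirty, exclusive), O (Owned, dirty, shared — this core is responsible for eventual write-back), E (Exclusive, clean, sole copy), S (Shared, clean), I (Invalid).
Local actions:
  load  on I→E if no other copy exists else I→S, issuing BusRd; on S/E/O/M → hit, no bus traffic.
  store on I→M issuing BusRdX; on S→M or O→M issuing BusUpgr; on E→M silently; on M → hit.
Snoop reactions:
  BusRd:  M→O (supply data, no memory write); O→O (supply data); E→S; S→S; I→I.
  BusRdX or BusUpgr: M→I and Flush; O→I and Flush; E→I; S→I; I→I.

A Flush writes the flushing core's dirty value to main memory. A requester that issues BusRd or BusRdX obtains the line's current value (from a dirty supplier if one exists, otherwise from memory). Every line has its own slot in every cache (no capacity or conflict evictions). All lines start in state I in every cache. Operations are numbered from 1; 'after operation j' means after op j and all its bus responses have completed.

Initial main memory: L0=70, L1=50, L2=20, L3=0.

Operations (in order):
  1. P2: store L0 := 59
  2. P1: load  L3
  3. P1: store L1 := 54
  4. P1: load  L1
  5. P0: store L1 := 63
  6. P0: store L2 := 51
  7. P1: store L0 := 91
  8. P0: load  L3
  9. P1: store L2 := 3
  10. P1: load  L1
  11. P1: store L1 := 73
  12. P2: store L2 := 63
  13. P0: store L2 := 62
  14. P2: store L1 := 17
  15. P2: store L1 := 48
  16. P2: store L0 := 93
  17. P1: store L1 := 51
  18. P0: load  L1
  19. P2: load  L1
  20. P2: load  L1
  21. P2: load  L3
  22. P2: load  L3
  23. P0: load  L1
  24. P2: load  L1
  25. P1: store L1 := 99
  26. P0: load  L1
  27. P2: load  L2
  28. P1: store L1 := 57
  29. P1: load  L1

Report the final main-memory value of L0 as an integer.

memory[L0] = 91

  op1 P2: store L0 := 59 → I/I/M on L0; bus BusRdX; mem=70
  op2 P1: load  L3 → I/E/I on L3; bus BusRd; mem=0
  op3 P1: store L1 := 54 → I/M/I on L1; bus BusRdX; mem=50
  op4 P1: load  L1 → I/M/I on L1; bus (none); mem=50
  op5 P0: store L1 := 63 → M/I/I on L1; bus BusRdX Flush; mem=54
  op6 P0: store L2 := 51 → M/I/I on L2; bus BusRdX; mem=20
  op7 P1: store L0 := 91 → I/M/I on L0; bus BusRdX Flush; mem=59
  op8 P0: load  L3 → S/S/I on L3; bus BusRd; mem=0
  op9 P1: store L2 := 3 → I/M/I on L2; bus BusRdX Flush; mem=51
  op10 P1: load  L1 → O/S/I on L1; bus BusRd; mem=54
  op11 P1: store L1 := 73 → I/M/I on L1; bus BusUpgr Flush; mem=63
  op12 P2: store L2 := 63 → I/I/M on L2; bus BusRdX Flush; mem=3
  op13 P0: store L2 := 62 → M/I/I on L2; bus BusRdX Flush; mem=63
  op14 P2: store L1 := 17 → I/I/M on L1; bus BusRdX Flush; mem=73
  op15 P2: store L1 := 48 → I/I/M on L1; bus (none); mem=73
  op16 P2: store L0 := 93 → I/I/M on L0; bus BusRdX Flush; mem=91
  op17 P1: store L1 := 51 → I/M/I on L1; bus BusRdX Flush; mem=48
  op18 P0: load  L1 → S/O/I on L1; bus BusRd; mem=48
  op19 P2: load  L1 → S/O/S on L1; bus BusRd; mem=48
  op20 P2: load  L1 → S/O/S on L1; bus (none); mem=48
  op21 P2: load  L3 → S/S/S on L3; bus BusRd; mem=0
  op22 P2: load  L3 → S/S/S on L3; bus (none); mem=0
  op23 P0: load  L1 → S/O/S on L1; bus (none); mem=48
  op24 P2: load  L1 → S/O/S on L1; bus (none); mem=48
  op25 P1: store L1 := 99 → I/M/I on L1; bus BusUpgr; mem=48
  op26 P0: load  L1 → S/O/I on L1; bus BusRd; mem=48
  op27 P2: load  L2 → O/I/S on L2; bus BusRd; mem=63
  op28 P1: store L1 := 57 → I/M/I on L1; bus BusUpgr; mem=48
  op29 P1: load  L1 → I/M/I on L1; bus (none); mem=48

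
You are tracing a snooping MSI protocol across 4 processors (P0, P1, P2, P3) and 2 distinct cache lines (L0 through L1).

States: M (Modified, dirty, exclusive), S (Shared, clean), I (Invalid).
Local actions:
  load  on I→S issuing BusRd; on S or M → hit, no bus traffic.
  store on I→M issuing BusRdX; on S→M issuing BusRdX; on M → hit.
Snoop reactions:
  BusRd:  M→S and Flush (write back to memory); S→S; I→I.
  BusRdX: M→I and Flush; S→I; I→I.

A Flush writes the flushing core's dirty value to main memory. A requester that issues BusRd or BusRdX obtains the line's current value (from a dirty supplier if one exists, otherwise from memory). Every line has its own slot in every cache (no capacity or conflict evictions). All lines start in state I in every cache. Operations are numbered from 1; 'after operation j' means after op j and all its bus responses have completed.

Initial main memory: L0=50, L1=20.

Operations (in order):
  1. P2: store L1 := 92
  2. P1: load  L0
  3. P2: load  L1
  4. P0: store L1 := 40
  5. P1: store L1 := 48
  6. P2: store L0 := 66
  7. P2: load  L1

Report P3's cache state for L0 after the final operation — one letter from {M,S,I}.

state = I

step 1: P2: store L1 := 92  ⟶  IIMI  (L1)  txn=BusRdX  M[L1]=20
step 2: P1: load  L0  ⟶  ISII  (L0)  txn=BusRd  M[L0]=50
step 3: P2: load  L1  ⟶  IIMI  (L1)  txn=∅  M[L1]=20
step 4: P0: store L1 := 40  ⟶  MIII  (L1)  txn=BusRdX+Flush  M[L1]=92
step 5: P1: store L1 := 48  ⟶  IMII  (L1)  txn=BusRdX+Flush  M[L1]=40
step 6: P2: store L0 := 66  ⟶  IIMI  (L0)  txn=BusRdX  M[L0]=50
step 7: P2: load  L1  ⟶  ISSI  (L1)  txn=BusRd+Flush  M[L1]=48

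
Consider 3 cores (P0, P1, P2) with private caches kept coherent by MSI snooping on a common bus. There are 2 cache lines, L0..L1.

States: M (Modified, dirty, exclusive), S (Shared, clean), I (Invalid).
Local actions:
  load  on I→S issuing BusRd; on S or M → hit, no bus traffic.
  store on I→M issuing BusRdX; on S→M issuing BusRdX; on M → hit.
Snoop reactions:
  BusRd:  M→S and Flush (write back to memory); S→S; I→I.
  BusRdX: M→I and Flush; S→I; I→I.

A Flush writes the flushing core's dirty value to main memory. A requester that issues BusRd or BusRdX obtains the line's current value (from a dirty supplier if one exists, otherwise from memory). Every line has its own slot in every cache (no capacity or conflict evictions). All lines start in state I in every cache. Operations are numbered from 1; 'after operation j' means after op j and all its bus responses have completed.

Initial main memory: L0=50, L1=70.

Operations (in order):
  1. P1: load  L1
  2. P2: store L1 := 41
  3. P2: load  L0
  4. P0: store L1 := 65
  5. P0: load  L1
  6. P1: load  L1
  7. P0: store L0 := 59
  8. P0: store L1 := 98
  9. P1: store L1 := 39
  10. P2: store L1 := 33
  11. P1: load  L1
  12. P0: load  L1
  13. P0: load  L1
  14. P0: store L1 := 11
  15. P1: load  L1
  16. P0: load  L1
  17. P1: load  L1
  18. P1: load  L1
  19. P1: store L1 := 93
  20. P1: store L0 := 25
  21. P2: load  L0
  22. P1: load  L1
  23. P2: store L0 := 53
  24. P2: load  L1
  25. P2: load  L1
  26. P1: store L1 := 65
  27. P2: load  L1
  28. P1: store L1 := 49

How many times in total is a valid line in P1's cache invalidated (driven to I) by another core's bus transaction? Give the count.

step 1: P1: load  L1  ⟶  ISI  (L1)  txn=BusRd  M[L1]=70
step 2: P2: store L1 := 41  ⟶  IIM  (L1)  txn=BusRdX  M[L1]=70
step 3: P2: load  L0  ⟶  IIS  (L0)  txn=BusRd  M[L0]=50
step 4: P0: store L1 := 65  ⟶  MII  (L1)  txn=BusRdX+Flush  M[L1]=41
step 5: P0: load  L1  ⟶  MII  (L1)  txn=∅  M[L1]=41
step 6: P1: load  L1  ⟶  SSI  (L1)  txn=BusRd+Flush  M[L1]=65
step 7: P0: store L0 := 59  ⟶  MII  (L0)  txn=BusRdX  M[L0]=50
step 8: P0: store L1 := 98  ⟶  MII  (L1)  txn=BusRdX  M[L1]=65
step 9: P1: store L1 := 39  ⟶  IMI  (L1)  txn=BusRdX+Flush  M[L1]=98
step 10: P2: store L1 := 33  ⟶  IIM  (L1)  txn=BusRdX+Flush  M[L1]=39
step 11: P1: load  L1  ⟶  ISS  (L1)  txn=BusRd+Flush  M[L1]=33
step 12: P0: load  L1  ⟶  SSS  (L1)  txn=BusRd  M[L1]=33
step 13: P0: load  L1  ⟶  SSS  (L1)  txn=∅  M[L1]=33
step 14: P0: store L1 := 11  ⟶  MII  (L1)  txn=BusRdX  M[L1]=33
step 15: P1: load  L1  ⟶  SSI  (L1)  txn=BusRd+Flush  M[L1]=11
step 16: P0: load  L1  ⟶  SSI  (L1)  txn=∅  M[L1]=11
step 17: P1: load  L1  ⟶  SSI  (L1)  txn=∅  M[L1]=11
step 18: P1: load  L1  ⟶  SSI  (L1)  txn=∅  M[L1]=11
step 19: P1: store L1 := 93  ⟶  IMI  (L1)  txn=BusRdX  M[L1]=11
step 20: P1: store L0 := 25  ⟶  IMI  (L0)  txn=BusRdX+Flush  M[L0]=59
step 21: P2: load  L0  ⟶  ISS  (L0)  txn=BusRd+Flush  M[L0]=25
step 22: P1: load  L1  ⟶  IMI  (L1)  txn=∅  M[L1]=11
step 23: P2: store L0 := 53  ⟶  IIM  (L0)  txn=BusRdX  M[L0]=25
step 24: P2: load  L1  ⟶  ISS  (L1)  txn=BusRd+Flush  M[L1]=93
step 25: P2: load  L1  ⟶  ISS  (L1)  txn=∅  M[L1]=93
step 26: P1: store L1 := 65  ⟶  IMI  (L1)  txn=BusRdX  M[L1]=93
step 27: P2: load  L1  ⟶  ISS  (L1)  txn=BusRd+Flush  M[L1]=65
step 28: P1: store L1 := 49  ⟶  IMI  (L1)  txn=BusRdX  M[L1]=65

invalidations = 5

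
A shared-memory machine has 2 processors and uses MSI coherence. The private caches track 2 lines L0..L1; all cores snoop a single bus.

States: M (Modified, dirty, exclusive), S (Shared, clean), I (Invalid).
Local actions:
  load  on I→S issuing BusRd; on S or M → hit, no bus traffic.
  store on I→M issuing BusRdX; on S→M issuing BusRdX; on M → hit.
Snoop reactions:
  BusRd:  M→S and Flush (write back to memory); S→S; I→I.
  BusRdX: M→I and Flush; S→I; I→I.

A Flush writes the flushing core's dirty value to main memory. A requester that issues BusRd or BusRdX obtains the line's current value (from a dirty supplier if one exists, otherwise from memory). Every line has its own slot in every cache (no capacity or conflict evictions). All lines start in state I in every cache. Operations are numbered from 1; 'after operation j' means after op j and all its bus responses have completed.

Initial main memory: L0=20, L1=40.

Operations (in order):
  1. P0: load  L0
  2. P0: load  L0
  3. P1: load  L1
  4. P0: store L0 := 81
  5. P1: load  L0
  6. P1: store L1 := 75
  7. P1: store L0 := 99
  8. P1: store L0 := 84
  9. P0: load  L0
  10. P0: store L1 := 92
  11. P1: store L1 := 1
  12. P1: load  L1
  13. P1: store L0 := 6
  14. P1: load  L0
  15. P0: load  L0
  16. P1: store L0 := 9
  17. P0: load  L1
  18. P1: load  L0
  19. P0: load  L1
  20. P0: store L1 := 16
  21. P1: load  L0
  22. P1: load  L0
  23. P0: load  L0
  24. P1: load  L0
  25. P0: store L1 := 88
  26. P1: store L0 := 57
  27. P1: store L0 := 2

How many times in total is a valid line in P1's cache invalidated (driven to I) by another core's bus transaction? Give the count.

[1] P0: load  L0 | P0:S(20), P1:I | bus: BusRd
[2] P0: load  L0 | P0:S(20), P1:I | bus: none
[3] P1: load  L1 | P0:I, P1:S(40) | bus: BusRd
[4] P0: store L0 := 81 | P0:M(81), P1:I | bus: BusRdX
[5] P1: load  L0 | P0:S(81), P1:S(81) | bus: BusRd,Flush
[6] P1: store L1 := 75 | P0:I, P1:M(75) | bus: BusRdX
[7] P1: store L0 := 99 | P0:I, P1:M(99) | bus: BusRdX
[8] P1: store L0 := 84 | P0:I, P1:M(84) | bus: none
[9] P0: load  L0 | P0:S(84), P1:S(84) | bus: BusRd,Flush
[10] P0: store L1 := 92 | P0:M(92), P1:I | bus: BusRdX,Flush
[11] P1: store L1 := 1 | P0:I, P1:M(1) | bus: BusRdX,Flush
[12] P1: load  L1 | P0:I, P1:M(1) | bus: none
[13] P1: store L0 := 6 | P0:I, P1:M(6) | bus: BusRdX
[14] P1: load  L0 | P0:I, P1:M(6) | bus: none
[15] P0: load  L0 | P0:S(6), P1:S(6) | bus: BusRd,Flush
[16] P1: store L0 := 9 | P0:I, P1:M(9) | bus: BusRdX
[17] P0: load  L1 | P0:S(1), P1:S(1) | bus: BusRd,Flush
[18] P1: load  L0 | P0:I, P1:M(9) | bus: none
[19] P0: load  L1 | P0:S(1), P1:S(1) | bus: none
[20] P0: store L1 := 16 | P0:M(16), P1:I | bus: BusRdX
[21] P1: load  L0 | P0:I, P1:M(9) | bus: none
[22] P1: load  L0 | P0:I, P1:M(9) | bus: none
[23] P0: load  L0 | P0:S(9), P1:S(9) | bus: BusRd,Flush
[24] P1: load  L0 | P0:S(9), P1:S(9) | bus: none
[25] P0: store L1 := 88 | P0:M(88), P1:I | bus: none
[26] P1: store L0 := 57 | P0:I, P1:M(57) | bus: BusRdX
[27] P1: store L0 := 2 | P0:I, P1:M(2) | bus: none

invalidations = 2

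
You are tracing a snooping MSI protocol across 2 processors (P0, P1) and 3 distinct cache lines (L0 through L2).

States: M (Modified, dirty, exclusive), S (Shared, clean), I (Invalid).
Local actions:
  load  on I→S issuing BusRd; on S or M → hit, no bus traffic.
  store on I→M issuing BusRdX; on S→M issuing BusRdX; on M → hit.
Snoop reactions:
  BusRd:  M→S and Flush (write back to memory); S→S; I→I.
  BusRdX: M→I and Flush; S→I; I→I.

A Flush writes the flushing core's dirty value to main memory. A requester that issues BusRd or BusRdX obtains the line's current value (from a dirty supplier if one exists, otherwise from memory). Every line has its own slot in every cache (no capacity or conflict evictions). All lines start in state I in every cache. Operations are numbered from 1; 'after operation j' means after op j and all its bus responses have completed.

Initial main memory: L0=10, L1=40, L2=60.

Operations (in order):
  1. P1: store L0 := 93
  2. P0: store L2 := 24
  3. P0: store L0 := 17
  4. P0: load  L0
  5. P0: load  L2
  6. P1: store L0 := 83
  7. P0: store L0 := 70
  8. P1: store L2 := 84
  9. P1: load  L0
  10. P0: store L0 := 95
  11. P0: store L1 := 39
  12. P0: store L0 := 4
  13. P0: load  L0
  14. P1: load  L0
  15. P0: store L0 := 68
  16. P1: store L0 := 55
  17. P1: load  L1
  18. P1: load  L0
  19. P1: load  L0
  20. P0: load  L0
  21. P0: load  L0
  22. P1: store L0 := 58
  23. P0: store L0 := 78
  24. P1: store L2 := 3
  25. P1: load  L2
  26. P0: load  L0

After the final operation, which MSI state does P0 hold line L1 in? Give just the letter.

[1] P1: store L0 := 93 | P0:I, P1:M(93) | bus: BusRdX
[2] P0: store L2 := 24 | P0:M(24), P1:I | bus: BusRdX
[3] P0: store L0 := 17 | P0:M(17), P1:I | bus: BusRdX,Flush
[4] P0: load  L0 | P0:M(17), P1:I | bus: none
[5] P0: load  L2 | P0:M(24), P1:I | bus: none
[6] P1: store L0 := 83 | P0:I, P1:M(83) | bus: BusRdX,Flush
[7] P0: store L0 := 70 | P0:M(70), P1:I | bus: BusRdX,Flush
[8] P1: store L2 := 84 | P0:I, P1:M(84) | bus: BusRdX,Flush
[9] P1: load  L0 | P0:S(70), P1:S(70) | bus: BusRd,Flush
[10] P0: store L0 := 95 | P0:M(95), P1:I | bus: BusRdX
[11] P0: store L1 := 39 | P0:M(39), P1:I | bus: BusRdX
[12] P0: store L0 := 4 | P0:M(4), P1:I | bus: none
[13] P0: load  L0 | P0:M(4), P1:I | bus: none
[14] P1: load  L0 | P0:S(4), P1:S(4) | bus: BusRd,Flush
[15] P0: store L0 := 68 | P0:M(68), P1:I | bus: BusRdX
[16] P1: store L0 := 55 | P0:I, P1:M(55) | bus: BusRdX,Flush
[17] P1: load  L1 | P0:S(39), P1:S(39) | bus: BusRd,Flush
[18] P1: load  L0 | P0:I, P1:M(55) | bus: none
[19] P1: load  L0 | P0:I, P1:M(55) | bus: none
[20] P0: load  L0 | P0:S(55), P1:S(55) | bus: BusRd,Flush
[21] P0: load  L0 | P0:S(55), P1:S(55) | bus: none
[22] P1: store L0 := 58 | P0:I, P1:M(58) | bus: BusRdX
[23] P0: store L0 := 78 | P0:M(78), P1:I | bus: BusRdX,Flush
[24] P1: store L2 := 3 | P0:I, P1:M(3) | bus: none
[25] P1: load  L2 | P0:I, P1:M(3) | bus: none
[26] P0: load  L0 | P0:M(78), P1:I | bus: none

state = S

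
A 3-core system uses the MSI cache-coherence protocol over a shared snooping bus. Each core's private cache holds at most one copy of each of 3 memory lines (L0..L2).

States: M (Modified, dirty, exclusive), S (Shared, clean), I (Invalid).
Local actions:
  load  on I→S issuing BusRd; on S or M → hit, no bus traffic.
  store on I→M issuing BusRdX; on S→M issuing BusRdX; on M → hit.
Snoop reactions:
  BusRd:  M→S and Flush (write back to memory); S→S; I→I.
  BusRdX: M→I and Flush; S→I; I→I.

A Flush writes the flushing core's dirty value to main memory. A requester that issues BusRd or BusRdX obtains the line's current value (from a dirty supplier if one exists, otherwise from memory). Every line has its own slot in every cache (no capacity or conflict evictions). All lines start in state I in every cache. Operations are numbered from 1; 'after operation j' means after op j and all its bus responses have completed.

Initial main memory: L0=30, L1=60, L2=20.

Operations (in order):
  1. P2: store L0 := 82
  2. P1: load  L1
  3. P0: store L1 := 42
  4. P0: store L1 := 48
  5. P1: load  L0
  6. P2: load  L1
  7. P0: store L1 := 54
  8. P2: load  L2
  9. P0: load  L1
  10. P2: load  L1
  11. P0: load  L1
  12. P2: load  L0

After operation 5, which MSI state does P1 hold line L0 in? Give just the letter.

1. P2: store L0 := 82  bus=[BusRdX]  L0: P0=I P1=I P2=M  mem[L0]=30
2. P1: load  L1  bus=[BusRd]  L1: P0=I P1=S P2=I  mem[L1]=60
3. P0: store L1 := 42  bus=[BusRdX]  L1: P0=M P1=I P2=I  mem[L1]=60
4. P0: store L1 := 48  bus=[-]  L1: P0=M P1=I P2=I  mem[L1]=60
5. P1: load  L0  bus=[BusRd,Flush]  L0: P0=I P1=S P2=S  mem[L0]=82
6. P2: load  L1  bus=[BusRd,Flush]  L1: P0=S P1=I P2=S  mem[L1]=48
7. P0: store L1 := 54  bus=[BusRdX]  L1: P0=M P1=I P2=I  mem[L1]=48
8. P2: load  L2  bus=[BusRd]  L2: P0=I P1=I P2=S  mem[L2]=20
9. P0: load  L1  bus=[-]  L1: P0=M P1=I P2=I  mem[L1]=48
10. P2: load  L1  bus=[BusRd,Flush]  L1: P0=S P1=I P2=S  mem[L1]=54
11. P0: load  L1  bus=[-]  L1: P0=S P1=I P2=S  mem[L1]=54
12. P2: load  L0  bus=[-]  L0: P0=I P1=S P2=S  mem[L0]=82

state = S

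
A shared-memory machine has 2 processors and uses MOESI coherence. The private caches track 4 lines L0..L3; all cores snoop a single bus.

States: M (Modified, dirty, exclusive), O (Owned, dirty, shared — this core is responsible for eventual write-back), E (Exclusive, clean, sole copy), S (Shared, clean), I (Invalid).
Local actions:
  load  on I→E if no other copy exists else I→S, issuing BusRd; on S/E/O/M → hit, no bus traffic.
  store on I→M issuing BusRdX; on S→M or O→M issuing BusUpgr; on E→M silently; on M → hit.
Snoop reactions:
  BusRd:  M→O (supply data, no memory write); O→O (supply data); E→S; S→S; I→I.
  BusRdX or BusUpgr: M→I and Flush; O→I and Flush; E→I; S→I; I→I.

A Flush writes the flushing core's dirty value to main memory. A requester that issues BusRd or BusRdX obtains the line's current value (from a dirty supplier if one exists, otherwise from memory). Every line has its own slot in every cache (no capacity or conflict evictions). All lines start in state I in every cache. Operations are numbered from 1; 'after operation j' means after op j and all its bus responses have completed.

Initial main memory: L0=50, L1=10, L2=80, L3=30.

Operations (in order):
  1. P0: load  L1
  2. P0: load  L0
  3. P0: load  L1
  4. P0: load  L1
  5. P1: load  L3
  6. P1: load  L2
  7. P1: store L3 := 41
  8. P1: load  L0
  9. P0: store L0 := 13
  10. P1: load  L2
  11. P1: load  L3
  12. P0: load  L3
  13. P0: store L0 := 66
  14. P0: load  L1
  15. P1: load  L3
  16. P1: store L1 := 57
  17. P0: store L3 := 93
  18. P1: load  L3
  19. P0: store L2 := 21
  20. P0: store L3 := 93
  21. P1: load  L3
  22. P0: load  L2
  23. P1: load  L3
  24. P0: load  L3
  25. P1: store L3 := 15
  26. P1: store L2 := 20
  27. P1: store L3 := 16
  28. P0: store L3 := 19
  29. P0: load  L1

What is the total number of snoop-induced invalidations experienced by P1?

invalidations = 5

  op1 P0: load  L1 → E/I on L1; bus BusRd; mem=10
  op2 P0: load  L0 → E/I on L0; bus BusRd; mem=50
  op3 P0: load  L1 → E/I on L1; bus (none); mem=10
  op4 P0: load  L1 → E/I on L1; bus (none); mem=10
  op5 P1: load  L3 → I/E on L3; bus BusRd; mem=30
  op6 P1: load  L2 → I/E on L2; bus BusRd; mem=80
  op7 P1: store L3 := 41 → I/M on L3; bus (none); mem=30
  op8 P1: load  L0 → S/S on L0; bus BusRd; mem=50
  op9 P0: store L0 := 13 → M/I on L0; bus BusUpgr; mem=50
  op10 P1: load  L2 → I/E on L2; bus (none); mem=80
  op11 P1: load  L3 → I/M on L3; bus (none); mem=30
  op12 P0: load  L3 → S/O on L3; bus BusRd; mem=30
  op13 P0: store L0 := 66 → M/I on L0; bus (none); mem=50
  op14 P0: load  L1 → E/I on L1; bus (none); mem=10
  op15 P1: load  L3 → S/O on L3; bus (none); mem=30
  op16 P1: store L1 := 57 → I/M on L1; bus BusRdX; mem=10
  op17 P0: store L3 := 93 → M/I on L3; bus BusUpgr Flush; mem=41
  op18 P1: load  L3 → O/S on L3; bus BusRd; mem=41
  op19 P0: store L2 := 21 → M/I on L2; bus BusRdX; mem=80
  op20 P0: store L3 := 93 → M/I on L3; bus BusUpgr; mem=41
  op21 P1: load  L3 → O/S on L3; bus BusRd; mem=41
  op22 P0: load  L2 → M/I on L2; bus (none); mem=80
  op23 P1: load  L3 → O/S on L3; bus (none); mem=41
  op24 P0: load  L3 → O/S on L3; bus (none); mem=41
  op25 P1: store L3 := 15 → I/M on L3; bus BusUpgr Flush; mem=93
  op26 P1: store L2 := 20 → I/M on L2; bus BusRdX Flush; mem=21
  op27 P1: store L3 := 16 → I/M on L3; bus (none); mem=93
  op28 P0: store L3 := 19 → M/I on L3; bus BusRdX Flush; mem=16
  op29 P0: load  L1 → S/O on L1; bus BusRd; mem=10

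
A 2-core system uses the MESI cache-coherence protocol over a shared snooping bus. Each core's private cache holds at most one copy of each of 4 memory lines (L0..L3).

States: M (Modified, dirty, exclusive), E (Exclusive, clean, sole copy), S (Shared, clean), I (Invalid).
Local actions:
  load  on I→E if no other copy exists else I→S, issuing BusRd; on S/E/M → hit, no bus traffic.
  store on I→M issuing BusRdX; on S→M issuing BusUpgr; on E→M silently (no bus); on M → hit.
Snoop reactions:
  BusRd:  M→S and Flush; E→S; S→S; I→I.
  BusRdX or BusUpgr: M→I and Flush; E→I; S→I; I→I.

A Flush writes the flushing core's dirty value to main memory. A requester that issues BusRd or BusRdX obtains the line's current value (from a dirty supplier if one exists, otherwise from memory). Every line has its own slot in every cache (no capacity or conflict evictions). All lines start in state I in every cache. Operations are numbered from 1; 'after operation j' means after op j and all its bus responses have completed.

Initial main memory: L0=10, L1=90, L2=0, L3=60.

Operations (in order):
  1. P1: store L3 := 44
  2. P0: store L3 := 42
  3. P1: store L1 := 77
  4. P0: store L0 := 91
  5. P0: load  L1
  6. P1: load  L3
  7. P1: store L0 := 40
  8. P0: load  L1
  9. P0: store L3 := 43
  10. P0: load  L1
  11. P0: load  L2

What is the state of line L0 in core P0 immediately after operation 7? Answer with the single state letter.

[1] P1: store L3 := 44 | P0:I, P1:M(44) | bus: BusRdX
[2] P0: store L3 := 42 | P0:M(42), P1:I | bus: BusRdX,Flush
[3] P1: store L1 := 77 | P0:I, P1:M(77) | bus: BusRdX
[4] P0: store L0 := 91 | P0:M(91), P1:I | bus: BusRdX
[5] P0: load  L1 | P0:S(77), P1:S(77) | bus: BusRd,Flush
[6] P1: load  L3 | P0:S(42), P1:S(42) | bus: BusRd,Flush
[7] P1: store L0 := 40 | P0:I, P1:M(40) | bus: BusRdX,Flush
[8] P0: load  L1 | P0:S(77), P1:S(77) | bus: none
[9] P0: store L3 := 43 | P0:M(43), P1:I | bus: BusUpgr
[10] P0: load  L1 | P0:S(77), P1:S(77) | bus: none
[11] P0: load  L2 | P0:E(0), P1:I | bus: BusRd

state = I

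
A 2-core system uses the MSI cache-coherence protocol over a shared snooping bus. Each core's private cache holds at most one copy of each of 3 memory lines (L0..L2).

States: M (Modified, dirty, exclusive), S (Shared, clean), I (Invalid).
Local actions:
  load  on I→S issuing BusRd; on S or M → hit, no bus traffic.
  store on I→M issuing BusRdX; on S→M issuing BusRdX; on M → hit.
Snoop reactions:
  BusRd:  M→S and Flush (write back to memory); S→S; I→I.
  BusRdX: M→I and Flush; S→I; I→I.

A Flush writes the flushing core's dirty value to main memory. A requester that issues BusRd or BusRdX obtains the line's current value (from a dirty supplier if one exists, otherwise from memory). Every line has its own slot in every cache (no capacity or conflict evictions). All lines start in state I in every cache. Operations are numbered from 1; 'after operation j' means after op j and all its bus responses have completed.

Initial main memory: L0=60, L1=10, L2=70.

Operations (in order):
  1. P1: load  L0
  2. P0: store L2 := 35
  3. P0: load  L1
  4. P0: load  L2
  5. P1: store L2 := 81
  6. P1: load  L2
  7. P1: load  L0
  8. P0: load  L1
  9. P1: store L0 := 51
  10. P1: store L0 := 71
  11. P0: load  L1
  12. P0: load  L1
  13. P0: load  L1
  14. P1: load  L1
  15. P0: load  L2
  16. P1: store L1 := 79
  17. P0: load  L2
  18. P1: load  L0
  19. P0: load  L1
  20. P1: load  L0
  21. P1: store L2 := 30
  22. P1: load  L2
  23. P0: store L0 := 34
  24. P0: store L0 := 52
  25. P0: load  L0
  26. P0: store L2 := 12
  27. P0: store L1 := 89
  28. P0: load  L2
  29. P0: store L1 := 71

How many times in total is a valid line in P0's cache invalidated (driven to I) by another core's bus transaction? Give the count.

invalidations = 3

  op1 P1: load  L0 → I/S on L0; bus BusRd; mem=60
  op2 P0: store L2 := 35 → M/I on L2; bus BusRdX; mem=70
  op3 P0: load  L1 → S/I on L1; bus BusRd; mem=10
  op4 P0: load  L2 → M/I on L2; bus (none); mem=70
  op5 P1: store L2 := 81 → I/M on L2; bus BusRdX Flush; mem=35
  op6 P1: load  L2 → I/M on L2; bus (none); mem=35
  op7 P1: load  L0 → I/S on L0; bus (none); mem=60
  op8 P0: load  L1 → S/I on L1; bus (none); mem=10
  op9 P1: store L0 := 51 → I/M on L0; bus BusRdX; mem=60
  op10 P1: store L0 := 71 → I/M on L0; bus (none); mem=60
  op11 P0: load  L1 → S/I on L1; bus (none); mem=10
  op12 P0: load  L1 → S/I on L1; bus (none); mem=10
  op13 P0: load  L1 → S/I on L1; bus (none); mem=10
  op14 P1: load  L1 → S/S on L1; bus BusRd; mem=10
  op15 P0: load  L2 → S/S on L2; bus BusRd Flush; mem=81
  op16 P1: store L1 := 79 → I/M on L1; bus BusRdX; mem=10
  op17 P0: load  L2 → S/S on L2; bus (none); mem=81
  op18 P1: load  L0 → I/M on L0; bus (none); mem=60
  op19 P0: load  L1 → S/S on L1; bus BusRd Flush; mem=79
  op20 P1: load  L0 → I/M on L0; bus (none); mem=60
  op21 P1: store L2 := 30 → I/M on L2; bus BusRdX; mem=81
  op22 P1: load  L2 → I/M on L2; bus (none); mem=81
  op23 P0: store L0 := 34 → M/I on L0; bus BusRdX Flush; mem=71
  op24 P0: store L0 := 52 → M/I on L0; bus (none); mem=71
  op25 P0: load  L0 → M/I on L0; bus (none); mem=71
  op26 P0: store L2 := 12 → M/I on L2; bus BusRdX Flush; mem=30
  op27 P0: store L1 := 89 → M/I on L1; bus BusRdX; mem=79
  op28 P0: load  L2 → M/I on L2; bus (none); mem=30
  op29 P0: store L1 := 71 → M/I on L1; bus (none); mem=79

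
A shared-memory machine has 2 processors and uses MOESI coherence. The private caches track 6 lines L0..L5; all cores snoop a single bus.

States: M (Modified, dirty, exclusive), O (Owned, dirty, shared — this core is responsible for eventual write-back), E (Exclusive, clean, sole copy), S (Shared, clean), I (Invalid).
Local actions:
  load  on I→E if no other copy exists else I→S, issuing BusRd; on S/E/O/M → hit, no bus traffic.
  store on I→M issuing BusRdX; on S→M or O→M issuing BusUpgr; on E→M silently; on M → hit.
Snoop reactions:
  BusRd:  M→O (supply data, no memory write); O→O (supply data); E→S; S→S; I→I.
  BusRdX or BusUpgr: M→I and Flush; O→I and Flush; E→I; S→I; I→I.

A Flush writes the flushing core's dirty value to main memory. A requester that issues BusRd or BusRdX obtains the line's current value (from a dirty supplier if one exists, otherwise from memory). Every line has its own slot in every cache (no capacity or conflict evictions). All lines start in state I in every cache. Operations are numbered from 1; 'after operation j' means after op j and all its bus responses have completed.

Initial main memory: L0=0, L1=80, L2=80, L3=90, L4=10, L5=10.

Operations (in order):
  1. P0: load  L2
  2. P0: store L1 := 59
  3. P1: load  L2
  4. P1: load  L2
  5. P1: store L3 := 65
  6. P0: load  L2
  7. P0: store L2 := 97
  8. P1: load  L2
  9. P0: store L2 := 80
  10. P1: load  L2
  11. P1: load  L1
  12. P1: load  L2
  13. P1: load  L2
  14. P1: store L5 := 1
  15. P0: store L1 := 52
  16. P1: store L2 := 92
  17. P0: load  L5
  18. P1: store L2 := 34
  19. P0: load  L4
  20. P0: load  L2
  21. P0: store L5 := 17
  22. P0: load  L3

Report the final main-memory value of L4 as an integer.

memory[L4] = 10

1. P0: load  L2  bus=[BusRd]  L2: P0=E P1=I  mem[L2]=80
2. P0: store L1 := 59  bus=[BusRdX]  L1: P0=M P1=I  mem[L1]=80
3. P1: load  L2  bus=[BusRd]  L2: P0=S P1=S  mem[L2]=80
4. P1: load  L2  bus=[-]  L2: P0=S P1=S  mem[L2]=80
5. P1: store L3 := 65  bus=[BusRdX]  L3: P0=I P1=M  mem[L3]=90
6. P0: load  L2  bus=[-]  L2: P0=S P1=S  mem[L2]=80
7. P0: store L2 := 97  bus=[BusUpgr]  L2: P0=M P1=I  mem[L2]=80
8. P1: load  L2  bus=[BusRd]  L2: P0=O P1=S  mem[L2]=80
9. P0: store L2 := 80  bus=[BusUpgr]  L2: P0=M P1=I  mem[L2]=80
10. P1: load  L2  bus=[BusRd]  L2: P0=O P1=S  mem[L2]=80
11. P1: load  L1  bus=[BusRd]  L1: P0=O P1=S  mem[L1]=80
12. P1: load  L2  bus=[-]  L2: P0=O P1=S  mem[L2]=80
13. P1: load  L2  bus=[-]  L2: P0=O P1=S  mem[L2]=80
14. P1: store L5 := 1  bus=[BusRdX]  L5: P0=I P1=M  mem[L5]=10
15. P0: store L1 := 52  bus=[BusUpgr]  L1: P0=M P1=I  mem[L1]=80
16. P1: store L2 := 92  bus=[BusUpgr,Flush]  L2: P0=I P1=M  mem[L2]=80
17. P0: load  L5  bus=[BusRd]  L5: P0=S P1=O  mem[L5]=10
18. P1: store L2 := 34  bus=[-]  L2: P0=I P1=M  mem[L2]=80
19. P0: load  L4  bus=[BusRd]  L4: P0=E P1=I  mem[L4]=10
20. P0: load  L2  bus=[BusRd]  L2: P0=S P1=O  mem[L2]=80
21. P0: store L5 := 17  bus=[BusUpgr,Flush]  L5: P0=M P1=I  mem[L5]=1
22. P0: load  L3  bus=[BusRd]  L3: P0=S P1=O  mem[L3]=90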